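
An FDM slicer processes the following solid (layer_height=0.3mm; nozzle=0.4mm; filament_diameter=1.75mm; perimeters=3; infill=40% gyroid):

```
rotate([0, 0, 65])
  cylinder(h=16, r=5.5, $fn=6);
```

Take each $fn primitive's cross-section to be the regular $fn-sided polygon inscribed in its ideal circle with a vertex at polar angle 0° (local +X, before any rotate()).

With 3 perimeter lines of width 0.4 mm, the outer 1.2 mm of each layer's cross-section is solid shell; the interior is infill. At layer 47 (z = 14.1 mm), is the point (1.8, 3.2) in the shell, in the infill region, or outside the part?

At z = 14.1 mm: the r=5.5 cylinder contributes a regular 6-gon of circumradius 5.5; (rotated 65° about Z; rotation is an isometry so areas/perimeters/island counts are preserved). Overall, the cross-section is a single solid region. Undo the 65° rotation: the query point maps to (3.661, -0.279) in the un-rotated model frame. The nearest boundary edge runs (2.75, -4.76)→(5.50, 0.00); distance from the point to it = 1.45 mm. The point is inside the cross-section and 1.45 mm from the nearest boundary — more than the 1.2 mm shell width (3 × 0.4), so it's in the infill interior.

infill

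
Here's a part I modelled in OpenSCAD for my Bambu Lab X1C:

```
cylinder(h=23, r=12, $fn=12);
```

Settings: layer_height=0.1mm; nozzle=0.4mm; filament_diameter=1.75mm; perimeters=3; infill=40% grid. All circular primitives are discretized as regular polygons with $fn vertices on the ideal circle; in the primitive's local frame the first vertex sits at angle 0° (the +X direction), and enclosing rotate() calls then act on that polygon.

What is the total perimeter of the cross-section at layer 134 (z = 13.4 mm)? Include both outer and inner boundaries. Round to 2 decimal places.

74.54 mm

At z = 13.4 mm: the cylinder: section is a regular 12-gon, circumradius r=12 (perimeter = 2·12·12.000·sin(180°/12) = 74.54 mm). Overall, the cross-section is a single solid region. Total boundary length (outer) = 74.54 mm.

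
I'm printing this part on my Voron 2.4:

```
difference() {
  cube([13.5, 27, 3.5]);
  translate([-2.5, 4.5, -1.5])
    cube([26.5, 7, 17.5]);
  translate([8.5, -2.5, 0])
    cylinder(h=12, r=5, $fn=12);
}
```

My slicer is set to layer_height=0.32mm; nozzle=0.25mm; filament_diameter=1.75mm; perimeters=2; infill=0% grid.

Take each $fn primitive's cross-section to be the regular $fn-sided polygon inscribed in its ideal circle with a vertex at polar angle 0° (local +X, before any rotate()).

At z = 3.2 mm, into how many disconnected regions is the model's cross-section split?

2

At z = 3.2 mm: the 13.5×27 cube contributes its full rectangle; the 26.5×7 cube at (-2.5, 4.5) contributes its full rectangle; the cylinder at (8.5, -2.5): section is a regular 12-gon, circumradius r=5; After the difference (first − rest): starting from the 13.5×27 cube, the 26.5×7 cube at (-2.5, 4.5) partially overlaps it — only the 94.50 mm² overlap (of its 185.50 mm²) is removed, clipping the outline; the r=5 cylinder at (8.5, -2.5) partially overlaps it — only the 14.17 mm² overlap (of its 75.00 mm²) is removed, clipping the outline — 2 connected regions. The result has 2 disconnected regions.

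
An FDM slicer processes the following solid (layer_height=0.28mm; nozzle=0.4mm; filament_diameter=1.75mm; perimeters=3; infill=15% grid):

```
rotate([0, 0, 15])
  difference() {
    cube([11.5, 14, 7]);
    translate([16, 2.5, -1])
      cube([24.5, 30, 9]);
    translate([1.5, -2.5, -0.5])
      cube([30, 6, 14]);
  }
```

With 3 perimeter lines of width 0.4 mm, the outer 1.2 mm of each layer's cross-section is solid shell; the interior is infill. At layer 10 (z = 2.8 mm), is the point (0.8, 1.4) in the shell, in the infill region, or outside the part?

shell

At z = 2.8 mm: the 11.5×14 cube contributes its full rectangle; the cube at (16, 2.5) is present — its section is the full 24.5×30 rectangle; the cube at (1.5, -2.5) is present — its section is the full 30×6 rectangle; Subtracting the remaining from the first: starting from the 11.5×14 cube, the 24.5×30 cube at (16, 2.5) misses the remaining region (no effect); the 30×6 cube at (1.5, -2.5) partially overlaps it — only the 35.00 mm² overlap (of its 180.00 mm²) is removed, clipping the outline — 1 connected region; (rotated 15° about Z; rotation is an isometry so areas/perimeters/island counts are preserved). Overall, the cross-section is a single solid region. Undo the 15° rotation: the query point maps to (1.135, 1.145) in the un-rotated model frame. The nearest boundary edge runs (1.50, 3.50)→(1.50, 0.00); distance from the point to it = 0.36 mm. The point is inside the cross-section, 0.36 mm from the nearest boundary — within the 1.2 mm shell band (3 × 0.4).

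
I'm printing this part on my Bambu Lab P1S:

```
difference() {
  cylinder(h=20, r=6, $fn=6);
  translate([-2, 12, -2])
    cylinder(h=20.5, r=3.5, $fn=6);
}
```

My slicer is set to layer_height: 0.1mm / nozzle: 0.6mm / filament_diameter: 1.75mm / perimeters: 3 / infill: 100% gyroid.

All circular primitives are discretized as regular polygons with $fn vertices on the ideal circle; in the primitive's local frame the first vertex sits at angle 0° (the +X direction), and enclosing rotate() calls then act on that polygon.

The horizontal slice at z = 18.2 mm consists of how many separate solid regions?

1

At z = 18.2 mm: the r=6 cylinder gives a regular 6-gon of circumradius 6 (constant along its height); the r=3.5 cylinder at (-2, 12) gives a regular 6-gon of circumradius 3.5 (constant along its height); Taking the first minus the rest: starting from the r=6 cylinder, the r=3.5 cylinder at (-2, 12) misses the remaining region (no effect) — 1 connected region. The result has 1 disconnected region.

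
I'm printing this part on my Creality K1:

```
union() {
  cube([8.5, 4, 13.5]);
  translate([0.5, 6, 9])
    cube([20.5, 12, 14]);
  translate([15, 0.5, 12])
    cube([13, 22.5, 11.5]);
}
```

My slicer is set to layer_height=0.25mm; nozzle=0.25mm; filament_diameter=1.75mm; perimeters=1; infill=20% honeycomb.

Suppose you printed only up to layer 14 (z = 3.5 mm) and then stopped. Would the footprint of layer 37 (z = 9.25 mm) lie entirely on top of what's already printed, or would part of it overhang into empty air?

Compare the two slices. At z = 3.5: the cube is present — its section is the full 8.5×4 rectangle (area 34.00 mm²); the cube at (0.5, 6) does not reach this height (z outside [9, 23]); the cube at (15, 0.5) is absent (z outside [12, 23.5]); Combining (union): only the 8.5×4 cube is present, so the union is just that shape — area = 34.00 mm². At z = 9.25: the 8.5×4 cube contributes its full rectangle (area 34.00 mm²); the cube at (0.5, 6) (footprint 20.5×12) is included at this height (area 246.00 mm²); the cube at (15, 0.5) does not reach this height (z outside [12, 23.5]); Combining (union): the 2 present regions are separate (no shared area or edge), so areas and boundary lengths simply add and each stays a separate island — area = 280.00 mm². Checking containment: at z = 9.25 the cross-section extends beyond the z = 3.5 cross-section by about 246.00 mm².

part overhangs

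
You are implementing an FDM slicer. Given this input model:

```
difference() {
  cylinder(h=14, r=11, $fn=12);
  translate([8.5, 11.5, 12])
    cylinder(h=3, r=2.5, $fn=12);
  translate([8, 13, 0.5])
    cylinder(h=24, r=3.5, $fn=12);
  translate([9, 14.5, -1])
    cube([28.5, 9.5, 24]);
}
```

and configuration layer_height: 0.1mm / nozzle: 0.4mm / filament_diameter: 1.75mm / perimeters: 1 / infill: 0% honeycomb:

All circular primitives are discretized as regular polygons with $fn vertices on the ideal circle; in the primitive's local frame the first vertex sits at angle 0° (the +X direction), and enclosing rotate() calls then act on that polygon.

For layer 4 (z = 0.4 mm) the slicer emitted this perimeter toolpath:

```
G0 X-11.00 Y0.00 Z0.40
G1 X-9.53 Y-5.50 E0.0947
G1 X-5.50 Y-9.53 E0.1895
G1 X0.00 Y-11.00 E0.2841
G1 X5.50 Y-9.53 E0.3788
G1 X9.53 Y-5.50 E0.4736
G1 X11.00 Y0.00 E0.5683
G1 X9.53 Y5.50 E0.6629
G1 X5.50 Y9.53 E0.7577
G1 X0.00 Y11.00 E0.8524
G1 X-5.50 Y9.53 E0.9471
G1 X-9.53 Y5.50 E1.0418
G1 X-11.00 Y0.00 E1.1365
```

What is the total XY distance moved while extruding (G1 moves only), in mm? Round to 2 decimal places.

68.34 mm

Sum the Euclidean lengths of each G1 segment: total = 68.34 mm.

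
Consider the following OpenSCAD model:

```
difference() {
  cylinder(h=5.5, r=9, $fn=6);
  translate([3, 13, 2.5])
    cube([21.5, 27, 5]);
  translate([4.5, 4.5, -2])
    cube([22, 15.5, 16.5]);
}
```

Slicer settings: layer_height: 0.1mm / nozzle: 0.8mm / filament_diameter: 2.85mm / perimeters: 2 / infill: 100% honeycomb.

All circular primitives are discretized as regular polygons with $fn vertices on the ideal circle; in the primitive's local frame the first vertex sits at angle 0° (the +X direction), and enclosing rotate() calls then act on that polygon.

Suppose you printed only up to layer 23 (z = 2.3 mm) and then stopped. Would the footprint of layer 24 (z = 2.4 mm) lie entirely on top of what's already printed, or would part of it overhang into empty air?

Compare the two slices. At z = 2.3: the r=9 cylinder contributes a regular 6-gon of circumradius 9 (area = (6/2)·9.000²·sin(360°/6) = 210.44 mm²); the cube at (3, 13) is absent (z outside [2.5, 7.5]); the 22×15.5 cube at (4.5, 4.5) contributes its full rectangle (area 341.00 mm²); Taking the first minus the rest: starting from the r=9 cylinder (210.44 mm²), the 22×15.5 cube at (4.5, 4.5) partially overlaps it — only the 3.13 mm² overlap (of its 341.00 mm²) is removed, clipping the outline — area = 207.31 mm². At z = 2.4: the r=9 cylinder gives a regular 6-gon of circumradius 9 (constant along its height) (area = (6/2)·9.000²·sin(360°/6) = 210.44 mm²); the cube at (3, 13) is absent (z outside [2.5, 7.5]); the cube at (4.5, 4.5) is present — its section is the full 22×15.5 rectangle (area 341.00 mm²); After the difference (first − rest): starting from the r=9 cylinder (210.44 mm²), the 22×15.5 cube at (4.5, 4.5) partially overlaps it — only the 3.13 mm² overlap (of its 341.00 mm²) is removed, clipping the outline — area = 207.31 mm². Checking containment: the cross-section at z = 2.4 is a subset of the cross-section at z = 2.3.

entirely on top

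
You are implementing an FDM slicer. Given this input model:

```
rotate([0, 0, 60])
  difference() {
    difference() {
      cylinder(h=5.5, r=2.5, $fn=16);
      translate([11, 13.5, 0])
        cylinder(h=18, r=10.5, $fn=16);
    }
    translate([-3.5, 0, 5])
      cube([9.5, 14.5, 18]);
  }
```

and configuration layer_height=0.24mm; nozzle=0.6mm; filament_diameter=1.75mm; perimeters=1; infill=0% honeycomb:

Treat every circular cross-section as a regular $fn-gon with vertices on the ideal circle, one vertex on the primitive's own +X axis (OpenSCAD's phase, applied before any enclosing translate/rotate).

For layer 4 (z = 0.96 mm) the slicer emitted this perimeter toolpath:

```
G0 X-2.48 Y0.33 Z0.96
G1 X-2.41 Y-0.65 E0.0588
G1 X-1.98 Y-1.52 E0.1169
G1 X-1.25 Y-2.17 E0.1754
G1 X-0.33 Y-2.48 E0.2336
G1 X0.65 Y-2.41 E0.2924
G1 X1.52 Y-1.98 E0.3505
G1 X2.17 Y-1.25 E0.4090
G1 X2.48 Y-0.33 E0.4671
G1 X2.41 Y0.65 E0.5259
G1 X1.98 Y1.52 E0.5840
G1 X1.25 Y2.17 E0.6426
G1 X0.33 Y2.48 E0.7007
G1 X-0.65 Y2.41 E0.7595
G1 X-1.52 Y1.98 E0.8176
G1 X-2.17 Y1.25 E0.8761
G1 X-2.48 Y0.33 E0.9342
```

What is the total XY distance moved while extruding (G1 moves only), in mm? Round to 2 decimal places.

15.60 mm

Sum the Euclidean lengths of each G1 segment: total = 15.60 mm.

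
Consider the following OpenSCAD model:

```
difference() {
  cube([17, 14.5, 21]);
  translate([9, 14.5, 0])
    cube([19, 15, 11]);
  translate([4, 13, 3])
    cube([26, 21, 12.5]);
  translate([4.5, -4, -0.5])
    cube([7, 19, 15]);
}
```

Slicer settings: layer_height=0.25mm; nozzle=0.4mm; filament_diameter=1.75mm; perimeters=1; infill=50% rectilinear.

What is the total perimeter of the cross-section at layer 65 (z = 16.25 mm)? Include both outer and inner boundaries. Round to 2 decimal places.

63.00 mm

At z = 16.25 mm: the 17×14.5 cube contributes its full rectangle (perimeter 63.00 mm); the cube at (9, 14.5) does not reach this height (z outside [0, 11]); the cube at (4, 13) is absent (z outside [3, 15.5]); the cube at (4.5, -4) does not reach this height (z outside [-0.5, 14.5]); Taking the first minus the rest: none of the subtracted shapes is present at this height, so the 17×14.5 cube is unchanged — boundary = 63.00 mm. Overall, the cross-section is a single solid region. Total boundary length (outer) = 63.00 mm.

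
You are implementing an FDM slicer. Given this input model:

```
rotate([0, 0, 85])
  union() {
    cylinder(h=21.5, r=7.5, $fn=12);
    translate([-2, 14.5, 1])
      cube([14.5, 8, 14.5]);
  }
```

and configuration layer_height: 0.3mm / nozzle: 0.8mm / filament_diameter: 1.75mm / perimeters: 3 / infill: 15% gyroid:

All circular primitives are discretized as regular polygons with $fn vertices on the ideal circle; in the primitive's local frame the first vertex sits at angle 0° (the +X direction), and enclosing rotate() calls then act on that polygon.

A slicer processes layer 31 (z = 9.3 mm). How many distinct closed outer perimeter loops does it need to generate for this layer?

2

At z = 9.3 mm: the cylinder: section is a regular 12-gon, circumradius r=7.5; the 14.5×8 cube at (-2, 14.5) contributes its full rectangle; Combining (union): the 2 present regions are separate (no shared area or edge), so areas and boundary lengths simply add and each stays a separate island — 2 connected regions; (rotated 85° about Z; rotation is an isometry so areas/perimeters/island counts are preserved). The result has 2 disconnected regions.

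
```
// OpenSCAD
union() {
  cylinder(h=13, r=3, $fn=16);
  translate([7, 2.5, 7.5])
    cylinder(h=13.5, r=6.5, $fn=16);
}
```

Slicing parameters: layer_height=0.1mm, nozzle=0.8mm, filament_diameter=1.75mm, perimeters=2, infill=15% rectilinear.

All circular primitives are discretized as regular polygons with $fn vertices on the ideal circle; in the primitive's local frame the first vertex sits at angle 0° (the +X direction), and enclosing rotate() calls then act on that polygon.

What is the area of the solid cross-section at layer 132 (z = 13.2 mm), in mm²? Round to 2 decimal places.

At z = 13.2 mm: the cylinder does not reach this height (z outside [0, 13]); the r=6.5 cylinder at (7, 2.5) gives a regular 16-gon of circumradius 6.5 (constant along its height) (area = (16/2)·6.500²·sin(360°/16) = 129.35 mm²); Combining (union): only the r=6.5 cylinder at (7, 2.5) is present, so the union is just that shape — area = 129.35 mm². Overall, the cross-section is a single solid region. Net area = 129.35 mm².

129.35 mm²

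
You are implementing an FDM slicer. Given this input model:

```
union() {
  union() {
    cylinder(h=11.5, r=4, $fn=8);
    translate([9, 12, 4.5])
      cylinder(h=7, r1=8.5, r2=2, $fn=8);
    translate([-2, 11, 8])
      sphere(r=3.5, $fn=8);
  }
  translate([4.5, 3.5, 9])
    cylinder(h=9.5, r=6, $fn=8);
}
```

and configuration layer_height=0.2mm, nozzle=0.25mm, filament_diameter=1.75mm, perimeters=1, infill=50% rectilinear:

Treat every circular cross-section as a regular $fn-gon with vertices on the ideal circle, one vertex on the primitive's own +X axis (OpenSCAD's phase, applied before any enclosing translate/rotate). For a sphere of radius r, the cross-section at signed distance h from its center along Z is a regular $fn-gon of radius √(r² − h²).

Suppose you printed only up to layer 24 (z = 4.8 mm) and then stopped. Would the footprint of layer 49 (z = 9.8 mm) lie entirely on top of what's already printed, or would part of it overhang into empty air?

part overhangs

Compare the two slices. At z = 4.8: the cylinder: section is a regular 8-gon, circumradius r=4 (area = (8/2)·4.000²·sin(360°/8) = 45.25 mm²); the cone at (9, 12): at t=0.043 of its height the radius interpolates to r₁+(r₂−r₁)t = 8.221, giving a regular 8-gon of that circumradius (area = (8/2)·8.221²·sin(360°/8) = 191.18 mm²); the sphere at (-2, 11): section is a regular 8-gon, circumradius = √(r²−h²) = √(3.5²−3.2²) = 1.418 (area = (8/2)·1.418²·sin(360°/8) = 5.69 mm²); Combining (union): the 3 present regions are separate (no shared area or edge), so areas and boundary lengths simply add and each stays a separate island — area = 242.12 mm²; the cylinder at (4.5, 3.5) is not intersected at this z (z outside [9, 18.5]); Merging all regions: only the result so far is present, so the union is just that shape — area = 242.12 mm². At z = 9.8: the r=4 cylinder contributes a regular 8-gon of circumradius 4 (area = (8/2)·4.000²·sin(360°/8) = 45.25 mm²); the cone at (9, 12) contributes a regular 8-gon of circumradius 3.579 (interpolated between r1=8.5 and r2=2 at t=0.757) (area = (8/2)·3.579²·sin(360°/8) = 36.22 mm²); the sphere at (-2, 11): section is a regular 8-gon, circumradius = √(r²−h²) = √(3.5²−1.8²) = 3.002 (area = (8/2)·3.002²·sin(360°/8) = 25.48 mm²); Combining (union): the 3 present regions are separate (no shared area or edge), so areas and boundary lengths simply add and each stays a separate island — area = 106.96 mm²; the r=6 cylinder at (4.5, 3.5) contributes a regular 8-gon of circumradius 6 (area = (8/2)·6.000²·sin(360°/8) = 101.82 mm²); Combining (union): the regions partially overlap — summed areas 208.78 mm² minus the doubly-counted overlap 19.18 mm² gives 189.61 mm² — area = 189.61 mm². Checking containment: at z = 9.8 the cross-section extends beyond the z = 4.8 cross-section by about 77.47 mm².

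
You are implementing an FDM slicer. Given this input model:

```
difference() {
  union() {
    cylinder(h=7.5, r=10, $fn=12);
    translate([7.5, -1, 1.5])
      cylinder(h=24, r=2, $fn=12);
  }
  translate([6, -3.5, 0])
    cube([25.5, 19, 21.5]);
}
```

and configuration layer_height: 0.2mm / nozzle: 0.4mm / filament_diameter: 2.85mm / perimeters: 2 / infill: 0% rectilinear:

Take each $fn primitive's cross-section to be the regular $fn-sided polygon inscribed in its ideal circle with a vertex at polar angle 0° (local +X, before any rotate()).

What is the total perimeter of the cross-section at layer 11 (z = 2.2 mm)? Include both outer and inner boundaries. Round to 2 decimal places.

63.78 mm

At z = 2.2 mm: the cylinder: section is a regular 12-gon, circumradius r=10 (perimeter = 2·12·10.000·sin(180°/12) = 62.12 mm); the r=2 cylinder at (7.5, -1) gives a regular 12-gon of circumradius 2 (constant along its height) (perimeter = 2·12·2.000·sin(180°/12) = 12.42 mm); Merging all regions: the r=2 cylinder at (7.5, -1) lies entirely inside the r=10 cylinder, so the union is just the r=10 cylinder — boundary = 62.12 mm; the cube at (6, -3.5) is present — its section is the full 25.5×19 rectangle (perimeter 89.00 mm); Taking the first minus the rest: starting from that combined region, the 25.5×19 cube at (6, -3.5) partially overlaps it — only the 32.55 mm² overlap (of its 484.50 mm²) is removed, clipping the outline — boundary = 63.78 mm. Overall, the cross-section is a single solid region. Total boundary length (outer) = 63.78 mm.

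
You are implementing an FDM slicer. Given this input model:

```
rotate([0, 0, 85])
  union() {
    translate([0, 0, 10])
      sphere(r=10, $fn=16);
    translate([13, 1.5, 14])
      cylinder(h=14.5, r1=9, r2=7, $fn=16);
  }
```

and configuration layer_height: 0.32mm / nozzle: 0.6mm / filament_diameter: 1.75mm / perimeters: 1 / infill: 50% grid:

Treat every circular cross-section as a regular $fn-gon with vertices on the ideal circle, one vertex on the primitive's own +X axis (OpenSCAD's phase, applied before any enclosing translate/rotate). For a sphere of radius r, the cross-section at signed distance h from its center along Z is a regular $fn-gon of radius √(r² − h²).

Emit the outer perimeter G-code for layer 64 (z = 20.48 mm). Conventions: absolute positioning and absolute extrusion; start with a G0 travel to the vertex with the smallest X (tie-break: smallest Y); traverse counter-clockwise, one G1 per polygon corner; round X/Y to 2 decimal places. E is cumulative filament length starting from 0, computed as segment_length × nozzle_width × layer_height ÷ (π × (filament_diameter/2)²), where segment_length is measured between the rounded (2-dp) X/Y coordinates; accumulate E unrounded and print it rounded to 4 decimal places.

G0 X-8.44 Y13.79 Z20.48
G1 X-8.09 Y10.64 E0.2530
G1 X-6.57 Y7.87 E0.5052
G1 X-4.10 Y5.89 E0.7579
G1 X-1.07 Y5.01 E1.0098
G1 X2.08 Y5.35 E1.2627
G1 X4.85 Y6.87 E1.5149
G1 X6.83 Y9.34 E1.7676
G1 X7.71 Y12.37 E2.0194
G1 X7.37 Y15.52 E2.2724
G1 X5.85 Y18.29 E2.5246
G1 X3.38 Y20.27 E2.7773
G1 X0.35 Y21.16 E3.0294
G1 X-2.80 Y20.81 E3.2823
G1 X-5.57 Y19.29 E3.5346
G1 X-7.55 Y16.82 E3.7873
G1 X-8.44 Y13.79 E4.0393

At z = 20.48 mm: the sphere does not reach this height (|z−center|=10.480 > r=10); the cone at (13, 1.5) contributes a regular 16-gon of circumradius 8.106 (interpolated between r1=9 and r2=7 at t=0.447); Merging all regions: only the cone at (13, 1.5) is present, so the union is just that shape — 1 connected region; (rotated 85° about Z; rotation is an isometry so areas/perimeters/island counts are preserved). The outline is a single polygon with 16 vertices. Extrusion per mm of travel: 0.6 × 0.32 / (π × 0.875²) = 0.079824. Accumulating E over each segment gives final E = 4.0393.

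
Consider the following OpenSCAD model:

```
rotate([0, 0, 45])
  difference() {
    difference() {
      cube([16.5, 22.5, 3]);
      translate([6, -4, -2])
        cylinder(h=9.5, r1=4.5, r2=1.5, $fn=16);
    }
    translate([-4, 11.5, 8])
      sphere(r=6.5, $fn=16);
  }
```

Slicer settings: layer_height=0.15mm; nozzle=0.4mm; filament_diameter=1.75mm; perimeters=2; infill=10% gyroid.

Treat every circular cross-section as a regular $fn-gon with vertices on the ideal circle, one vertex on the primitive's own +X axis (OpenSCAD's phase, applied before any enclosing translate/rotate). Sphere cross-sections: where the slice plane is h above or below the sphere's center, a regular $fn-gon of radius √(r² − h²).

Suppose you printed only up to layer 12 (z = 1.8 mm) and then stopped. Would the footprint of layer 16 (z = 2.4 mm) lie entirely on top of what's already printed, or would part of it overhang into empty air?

Compare the two slices. At z = 1.8: the cube is present — its section is the full 16.5×22.5 rectangle (area 371.25 mm²); the cone at (6, -4) (r1=4.5→r2=1.5) has section circumradius 3.300 here — a regular 16-gon (area = (16/2)·3.300²·sin(360°/16) = 33.34 mm²); Taking the first minus the rest: starting from the 16.5×22.5 cube (371.25 mm²), the cone at (6, -4) misses the remaining region (no effect) — area = 371.25 mm²; the r=6.5 sphere at (-4, 11.5) slices to a regular 16-gon of circumradius 1.952 (√(r²−h²) with h=6.2 from center) (area = (16/2)·1.952²·sin(360°/16) = 11.66 mm²); Taking the first minus the rest: starting from the result so far (371.25 mm²), the r=6.5 sphere at (-4, 11.5) misses the remaining region (no effect) — area = 371.25 mm²; (whole slice rotated 45° about Z — lengths, areas and connectivity unchanged). At z = 2.4: the cube is present — its section is the full 16.5×22.5 rectangle (area 371.25 mm²); the cone at (6, -4): at t=0.463 of its height the radius interpolates to r₁+(r₂−r₁)t = 3.111, giving a regular 16-gon of that circumradius (area = (16/2)·3.111²·sin(360°/16) = 29.62 mm²); After the difference (first − rest): starting from the 16.5×22.5 cube (371.25 mm²), the cone at (6, -4) misses the remaining region (no effect) — area = 371.25 mm²; the sphere at (-4, 11.5): section is a regular 16-gon, circumradius = √(r²−h²) = √(6.5²−5.6²) = 3.300 (area = (16/2)·3.300²·sin(360°/16) = 33.34 mm²); Subtracting the remaining from the first: starting from that combined region (371.25 mm²), the r=6.5 sphere at (-4, 11.5) misses the remaining region (no effect) — area = 371.25 mm²; (whole slice rotated 45° about Z — lengths, areas and connectivity unchanged). Checking containment: the cross-section at z = 2.4 is a subset of the cross-section at z = 1.8.

entirely on top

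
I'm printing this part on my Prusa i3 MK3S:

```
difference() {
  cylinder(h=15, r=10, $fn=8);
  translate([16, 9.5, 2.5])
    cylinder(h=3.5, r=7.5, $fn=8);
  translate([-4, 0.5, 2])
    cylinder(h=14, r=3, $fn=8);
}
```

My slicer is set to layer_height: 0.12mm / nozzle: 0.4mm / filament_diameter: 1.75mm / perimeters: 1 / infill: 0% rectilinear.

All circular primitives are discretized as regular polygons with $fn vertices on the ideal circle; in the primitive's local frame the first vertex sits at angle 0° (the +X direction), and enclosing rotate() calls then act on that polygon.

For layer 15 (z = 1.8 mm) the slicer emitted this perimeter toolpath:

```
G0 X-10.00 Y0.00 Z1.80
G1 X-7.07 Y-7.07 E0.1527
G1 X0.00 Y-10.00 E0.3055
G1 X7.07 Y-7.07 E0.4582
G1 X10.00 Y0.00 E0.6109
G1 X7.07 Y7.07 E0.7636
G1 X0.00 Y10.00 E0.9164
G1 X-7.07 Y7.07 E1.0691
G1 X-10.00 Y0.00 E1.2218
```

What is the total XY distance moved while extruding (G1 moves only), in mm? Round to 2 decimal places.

Sum the Euclidean lengths of each G1 segment: total = 61.22 mm.

61.22 mm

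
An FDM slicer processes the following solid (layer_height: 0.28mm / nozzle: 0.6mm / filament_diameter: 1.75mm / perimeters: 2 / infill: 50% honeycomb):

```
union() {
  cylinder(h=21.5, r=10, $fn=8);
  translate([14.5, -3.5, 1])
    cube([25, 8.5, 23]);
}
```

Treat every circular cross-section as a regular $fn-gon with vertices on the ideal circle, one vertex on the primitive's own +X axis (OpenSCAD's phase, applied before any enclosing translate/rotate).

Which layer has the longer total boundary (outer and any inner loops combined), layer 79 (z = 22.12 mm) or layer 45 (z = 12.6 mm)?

layer 45 (z = 12.6 mm)

Layer 79 (z = 22.12): the cylinder is absent (z outside [0, 21.5]); the cube at (14.5, -3.5) is present — its section is the full 25×8.5 rectangle (perimeter 67.00 mm); Combining (union): only the 25×8.5 cube at (14.5, -3.5) is present, so the union is just that shape — boundary = 67.00 mm. So its perimeter = 67.00 mm. Layer 45 (z = 12.6): the cylinder: section is a regular 8-gon, circumradius r=10 (perimeter = 2·8·10.000·sin(180°/8) = 61.23 mm); the cube at (14.5, -3.5) (footprint 25×8.5) is included at this height (perimeter 67.00 mm); Merging all regions: the 2 present regions are separate (no shared area or edge), so areas and boundary lengths simply add and each stays a separate island — boundary = 128.23 mm. So its perimeter = 128.23 mm. Layer 45 is larger (128.23 vs 67.00 mm).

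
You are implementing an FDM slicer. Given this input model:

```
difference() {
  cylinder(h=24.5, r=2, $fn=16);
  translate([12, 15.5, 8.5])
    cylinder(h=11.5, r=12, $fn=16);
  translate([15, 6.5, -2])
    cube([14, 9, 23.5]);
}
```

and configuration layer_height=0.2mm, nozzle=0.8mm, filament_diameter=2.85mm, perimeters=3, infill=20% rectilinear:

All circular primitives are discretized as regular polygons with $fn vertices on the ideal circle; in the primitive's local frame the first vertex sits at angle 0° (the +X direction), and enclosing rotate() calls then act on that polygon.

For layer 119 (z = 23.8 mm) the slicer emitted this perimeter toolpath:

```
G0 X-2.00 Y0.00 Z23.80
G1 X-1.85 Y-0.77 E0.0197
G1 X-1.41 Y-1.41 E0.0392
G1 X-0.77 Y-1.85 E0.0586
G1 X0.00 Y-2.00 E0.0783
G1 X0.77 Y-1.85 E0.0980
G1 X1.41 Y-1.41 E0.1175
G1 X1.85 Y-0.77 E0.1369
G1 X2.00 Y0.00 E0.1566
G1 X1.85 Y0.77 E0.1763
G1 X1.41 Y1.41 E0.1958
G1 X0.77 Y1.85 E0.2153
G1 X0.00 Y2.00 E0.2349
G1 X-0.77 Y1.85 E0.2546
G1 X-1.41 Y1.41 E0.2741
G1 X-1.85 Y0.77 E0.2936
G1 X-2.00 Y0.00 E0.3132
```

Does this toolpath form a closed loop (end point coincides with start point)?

Start point (G0): (-2.00, 0.00). End point (last G1): the path returns to the start — closed.

yes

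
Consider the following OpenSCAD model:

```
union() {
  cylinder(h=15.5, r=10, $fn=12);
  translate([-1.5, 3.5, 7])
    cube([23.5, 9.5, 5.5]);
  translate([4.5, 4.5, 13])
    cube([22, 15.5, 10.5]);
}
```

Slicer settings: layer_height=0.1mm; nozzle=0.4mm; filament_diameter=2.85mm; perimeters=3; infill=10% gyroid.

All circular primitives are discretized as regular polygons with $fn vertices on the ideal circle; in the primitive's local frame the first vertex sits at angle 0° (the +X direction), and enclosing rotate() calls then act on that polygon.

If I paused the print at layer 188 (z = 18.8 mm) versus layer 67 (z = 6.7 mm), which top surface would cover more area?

Layer 188 (z = 18.8): the cylinder does not reach this height (z outside [0, 15.5]); the cube at (-1.5, 3.5) does not reach this height (z outside [7, 12.5]); the cube at (4.5, 4.5) (footprint 22×15.5) is included at this height (area 341.00 mm²); Taking the union: only the 22×15.5 cube at (4.5, 4.5) is present, so the union is just that shape — area = 341.00 mm². So its area = 341.00 mm². Layer 67 (z = 6.7): the r=10 cylinder contributes a regular 12-gon of circumradius 10 (area = (12/2)·10.000²·sin(360°/12) = 300.00 mm²); the cube at (-1.5, 3.5) is not intersected at this z (z outside [7, 12.5]); the cube at (4.5, 4.5) is not intersected at this z (z outside [13, 23.5]); Taking the union: only the r=10 cylinder is present, so the union is just that shape — area = 300.00 mm². So its area = 300.00 mm². Layer 188 is larger (341.00 vs 300.00 mm²).

layer 188 (z = 18.8 mm)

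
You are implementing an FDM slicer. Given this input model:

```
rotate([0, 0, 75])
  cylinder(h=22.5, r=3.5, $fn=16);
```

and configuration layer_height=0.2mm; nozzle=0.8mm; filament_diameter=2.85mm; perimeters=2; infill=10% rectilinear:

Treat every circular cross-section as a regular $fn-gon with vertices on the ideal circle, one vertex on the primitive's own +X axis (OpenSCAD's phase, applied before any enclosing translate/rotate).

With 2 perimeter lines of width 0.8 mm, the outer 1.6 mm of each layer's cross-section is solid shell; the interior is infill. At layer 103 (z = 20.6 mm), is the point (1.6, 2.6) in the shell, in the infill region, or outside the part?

shell

At z = 20.6 mm: the r=3.5 cylinder gives a regular 16-gon of circumradius 3.5 (constant along its height); (rotated 75° about Z; rotation is an isometry so areas/perimeters/island counts are preserved). Overall, the cross-section is a single solid region. Undo the 75° rotation: the query point maps to (2.926, -0.873) in the un-rotated model frame. The nearest boundary edge runs (3.23, -1.34)→(3.50, 0.00); distance from the point to it = 0.39 mm. The point is inside the cross-section, 0.39 mm from the nearest boundary — within the 1.6 mm shell band (2 × 0.8).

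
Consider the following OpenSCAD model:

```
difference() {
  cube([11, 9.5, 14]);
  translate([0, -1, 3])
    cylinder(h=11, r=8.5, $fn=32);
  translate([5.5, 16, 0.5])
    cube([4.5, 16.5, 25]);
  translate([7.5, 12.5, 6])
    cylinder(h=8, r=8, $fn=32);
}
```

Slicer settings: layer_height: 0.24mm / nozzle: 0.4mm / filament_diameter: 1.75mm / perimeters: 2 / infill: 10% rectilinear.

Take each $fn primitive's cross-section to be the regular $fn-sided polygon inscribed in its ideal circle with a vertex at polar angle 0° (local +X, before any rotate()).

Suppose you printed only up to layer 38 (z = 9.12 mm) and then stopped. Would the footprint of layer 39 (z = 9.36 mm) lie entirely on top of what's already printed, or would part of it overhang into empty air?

Compare the two slices. At z = 9.12: the cube is present — its section is the full 11×9.5 rectangle (area 104.50 mm²); the r=8.5 cylinder at (0, -1) contributes a regular 32-gon of circumradius 8.5 (area = (32/2)·8.500²·sin(360°/32) = 225.52 mm²); the 4.5×16.5 cube at (5.5, 16) contributes its full rectangle (area 74.25 mm²); the cylinder at (7.5, 12.5): section is a regular 32-gon, circumradius r=8 (area = (32/2)·8.000²·sin(360°/32) = 199.77 mm²); Taking the first minus the rest: starting from the 11×9.5 cube (104.50 mm²), the r=8.5 cylinder at (0, -1) partially overlaps it — only the 47.93 mm² overlap (of its 225.52 mm²) is removed, clipping the outline; the 4.5×16.5 cube at (5.5, 16) misses the remaining region (no effect); the r=8 cylinder at (7.5, 12.5) partially overlaps it — only the 39.27 mm² overlap (of its 199.77 mm²) is removed, clipping the outline — area = 17.30 mm². At z = 9.36: the cube (footprint 11×9.5) is included at this height (area 104.50 mm²); the r=8.5 cylinder at (0, -1) contributes a regular 32-gon of circumradius 8.5 (area = (32/2)·8.500²·sin(360°/32) = 225.52 mm²); the cube at (5.5, 16) (footprint 4.5×16.5) is included at this height (area 74.25 mm²); the r=8 cylinder at (7.5, 12.5) contributes a regular 32-gon of circumradius 8 (area = (32/2)·8.000²·sin(360°/32) = 199.77 mm²); After the difference (first − rest): starting from the 11×9.5 cube (104.50 mm²), the r=8.5 cylinder at (0, -1) partially overlaps it — only the 47.93 mm² overlap (of its 225.52 mm²) is removed, clipping the outline; the 4.5×16.5 cube at (5.5, 16) misses the remaining region (no effect); the r=8 cylinder at (7.5, 12.5) partially overlaps it — only the 39.27 mm² overlap (of its 199.77 mm²) is removed, clipping the outline — area = 17.30 mm². Checking containment: the cross-section at z = 9.36 is a subset of the cross-section at z = 9.12.

entirely on top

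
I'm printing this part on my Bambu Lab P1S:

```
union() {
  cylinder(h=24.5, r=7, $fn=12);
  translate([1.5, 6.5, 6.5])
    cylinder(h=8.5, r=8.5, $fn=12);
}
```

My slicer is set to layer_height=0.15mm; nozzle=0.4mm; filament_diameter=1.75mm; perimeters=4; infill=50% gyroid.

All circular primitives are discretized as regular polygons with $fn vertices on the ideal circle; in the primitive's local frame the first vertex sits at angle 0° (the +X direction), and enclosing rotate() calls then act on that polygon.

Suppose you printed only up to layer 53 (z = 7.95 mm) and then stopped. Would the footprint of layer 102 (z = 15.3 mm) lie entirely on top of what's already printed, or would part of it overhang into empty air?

entirely on top

Compare the two slices. At z = 7.95: the cylinder: section is a regular 12-gon, circumradius r=7 (area = (12/2)·7.000²·sin(360°/12) = 147.00 mm²); the r=8.5 cylinder at (1.5, 6.5) gives a regular 12-gon of circumradius 8.5 (constant along its height) (area = (12/2)·8.500²·sin(360°/12) = 216.75 mm²); Taking the union: the regions partially overlap — summed areas 363.75 mm² minus the doubly-counted overlap 81.66 mm² gives 282.09 mm² — area = 282.09 mm². At z = 15.3: the r=7 cylinder gives a regular 12-gon of circumradius 7 (constant along its height) (area = (12/2)·7.000²·sin(360°/12) = 147.00 mm²); the cylinder at (1.5, 6.5) is absent (z outside [6.5, 15]); Taking the union: only the r=7 cylinder is present, so the union is just that shape — area = 147.00 mm². Checking containment: the cross-section at z = 15.3 is a subset of the cross-section at z = 7.95.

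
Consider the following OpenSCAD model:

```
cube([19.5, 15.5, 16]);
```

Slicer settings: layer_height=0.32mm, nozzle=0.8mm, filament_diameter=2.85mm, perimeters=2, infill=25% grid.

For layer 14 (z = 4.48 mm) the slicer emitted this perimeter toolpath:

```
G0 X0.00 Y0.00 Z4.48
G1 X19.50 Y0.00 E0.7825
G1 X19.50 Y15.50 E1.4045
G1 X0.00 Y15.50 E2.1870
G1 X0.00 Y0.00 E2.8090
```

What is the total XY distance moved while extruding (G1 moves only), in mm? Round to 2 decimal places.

Sum the Euclidean lengths of each G1 segment: total = 70.00 mm.

70.00 mm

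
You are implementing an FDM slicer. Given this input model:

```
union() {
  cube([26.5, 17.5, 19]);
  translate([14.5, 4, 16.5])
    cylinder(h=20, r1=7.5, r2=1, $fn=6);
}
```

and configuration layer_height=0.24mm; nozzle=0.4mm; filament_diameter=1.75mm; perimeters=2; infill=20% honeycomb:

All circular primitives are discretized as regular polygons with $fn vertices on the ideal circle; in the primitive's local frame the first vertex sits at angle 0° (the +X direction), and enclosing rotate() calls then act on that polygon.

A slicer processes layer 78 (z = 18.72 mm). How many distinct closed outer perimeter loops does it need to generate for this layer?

At z = 18.72 mm: the cube is present — its section is the full 26.5×17.5 rectangle; the cone at (14.5, 4): at t=0.111 of its height the radius interpolates to r₁+(r₂−r₁)t = 6.779, giving a regular 6-gon of that circumradius; Taking the union: the regions partially overlap (shared area 104.68 mm²), so overlapping operands fuse into one piece — 1 connected region. The result has 1 disconnected region.

1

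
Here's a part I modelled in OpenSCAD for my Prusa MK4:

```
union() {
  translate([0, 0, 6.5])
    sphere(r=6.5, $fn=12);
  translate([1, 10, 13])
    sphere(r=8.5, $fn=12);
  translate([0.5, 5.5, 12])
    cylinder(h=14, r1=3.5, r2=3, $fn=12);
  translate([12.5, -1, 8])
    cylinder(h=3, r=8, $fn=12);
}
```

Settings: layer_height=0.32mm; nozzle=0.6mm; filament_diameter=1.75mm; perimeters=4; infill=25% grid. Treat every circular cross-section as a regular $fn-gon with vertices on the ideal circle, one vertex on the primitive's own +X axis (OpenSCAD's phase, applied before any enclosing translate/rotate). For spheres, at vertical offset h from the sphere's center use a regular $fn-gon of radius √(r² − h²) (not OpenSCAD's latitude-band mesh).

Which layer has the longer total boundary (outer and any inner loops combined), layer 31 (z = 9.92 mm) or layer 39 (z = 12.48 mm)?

layer 31 (z = 9.92 mm)

Layer 31 (z = 9.92): the r=6.5 sphere slices to a regular 12-gon of circumradius 5.528 (√(r²−h²) with h=3.42 from center) (perimeter = 2·12·5.528·sin(180°/12) = 34.34 mm); the r=8.5 sphere at (1, 10) contributes a regular 12-gon of circumradius √(8.5²−3.08²) = 7.922 (perimeter = 2·12·7.922·sin(180°/12) = 49.21 mm); the cone at (0.5, 5.5) is absent (z outside [12, 26]); the r=8 cylinder at (12.5, -1) contributes a regular 12-gon of circumradius 8 (perimeter = 2·12·8.000·sin(180°/12) = 49.69 mm); Combining (union): the regions partially overlap (shared area 19.35 mm²), so the edge portions inside another operand are dropped and the merged outline is re-measured after clipping — boundary = 107.00 mm. So its perimeter = 107.00 mm. Layer 39 (z = 12.48): the r=6.5 sphere slices to a regular 12-gon of circumradius 2.547 (√(r²−h²) with h=5.98 from center) (perimeter = 2·12·2.547·sin(180°/12) = 15.82 mm); the r=8.5 sphere at (1, 10) contributes a regular 12-gon of circumradius √(8.5²−0.52²) = 8.484 (perimeter = 2·12·8.484·sin(180°/12) = 52.70 mm); the cone at (0.5, 5.5): at t=0.034 of its height the radius interpolates to r₁+(r₂−r₁)t = 3.483, giving a regular 12-gon of that circumradius (perimeter = 2·12·3.483·sin(180°/12) = 21.63 mm); the cylinder at (12.5, -1) is not intersected at this z (z outside [8, 11]); Merging all regions: the regions partially overlap (shared area 38.03 mm²), so the edge portions inside another operand are dropped and the merged outline is re-measured after clipping — boundary = 61.90 mm. So its perimeter = 61.90 mm. Layer 31 is larger (107.00 vs 61.90 mm).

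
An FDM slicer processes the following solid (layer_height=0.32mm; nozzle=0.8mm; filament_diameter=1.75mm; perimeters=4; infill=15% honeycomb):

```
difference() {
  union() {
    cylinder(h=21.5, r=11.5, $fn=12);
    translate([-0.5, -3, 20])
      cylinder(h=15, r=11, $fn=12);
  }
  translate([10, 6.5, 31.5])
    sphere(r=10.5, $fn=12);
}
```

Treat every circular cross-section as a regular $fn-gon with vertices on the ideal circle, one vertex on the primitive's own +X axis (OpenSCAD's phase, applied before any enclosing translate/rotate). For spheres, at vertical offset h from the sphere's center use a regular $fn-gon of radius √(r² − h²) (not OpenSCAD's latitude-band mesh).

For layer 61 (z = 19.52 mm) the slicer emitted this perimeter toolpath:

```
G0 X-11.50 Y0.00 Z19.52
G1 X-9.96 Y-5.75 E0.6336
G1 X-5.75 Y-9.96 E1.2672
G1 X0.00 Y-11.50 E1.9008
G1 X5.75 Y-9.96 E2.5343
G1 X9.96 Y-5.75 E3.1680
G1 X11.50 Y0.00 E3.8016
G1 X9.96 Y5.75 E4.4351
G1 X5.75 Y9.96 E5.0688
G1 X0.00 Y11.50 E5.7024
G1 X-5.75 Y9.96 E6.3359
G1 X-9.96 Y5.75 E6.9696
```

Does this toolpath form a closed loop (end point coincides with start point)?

Start point (G0): (-11.50, 0.00). End point (last G1): the path does not return to the start — open.

no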